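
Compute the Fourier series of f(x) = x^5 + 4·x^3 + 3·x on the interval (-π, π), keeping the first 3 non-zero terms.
(-32·π^2 + 2·π^4 + 198)·sin(x) + (-π^4 - 9/2 + π^2)·sin(2·x) + (98/81 + 32·π^2/27 + 2·π^4/3)·sin(3·x)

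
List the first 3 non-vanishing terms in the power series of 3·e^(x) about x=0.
3·x^2/2 + 3·x + 3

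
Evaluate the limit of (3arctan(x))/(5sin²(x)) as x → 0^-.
Both numerator and denominator → 0 as x → 0^-; this is a 0/0 indeterminate form.
Expand each to leading order near x = 0: numerator ~ 3·x, denominator ~ 5·x^2.
The limit of the ratio is -∞.

Final answer: -∞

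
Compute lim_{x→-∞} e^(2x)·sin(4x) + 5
Evaluate the dominant behaviour as x → -∞; each term tends to a finite value or vanishes.
Limit = 5.

Final answer: 5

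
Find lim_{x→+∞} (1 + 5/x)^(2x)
As x → +∞: write (1 + 5/x)^(2x) = ((1 + 5/x)^x)^2 → (e^5)^2 = e^10.
Limit = e^(10).

Final answer: e^(10)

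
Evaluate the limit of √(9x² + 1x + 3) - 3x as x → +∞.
As x → +∞: multiply by the conjugate to get (1x+3)/(√(9x²+1x+3)+3x); the denominator ~ 6x, so the limit is 1/6.
Limit = 1/6.

Final answer: 1/6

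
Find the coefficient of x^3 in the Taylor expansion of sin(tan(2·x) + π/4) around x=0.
Expand to order 3: sin(tan(2·x) + π/4) = 2·√(2)·x^3/3 - √(2)·x^2 + √(2)·x + √(2)/2 + O(x^4).
The coefficient of x^3 is 2·√(2)/3.

Final answer: 2·√(2)/3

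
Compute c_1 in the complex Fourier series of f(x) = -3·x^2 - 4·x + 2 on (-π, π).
Compute the real Fourier coefficients first: a_1 = 12, b_1 = -8.
Then c_1 = (a_1 − i·b_1)/2 = 6 + 4·i.

Final answer: 6 + 4·i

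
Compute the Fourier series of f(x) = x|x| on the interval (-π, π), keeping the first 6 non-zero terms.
(-8 + 2·π^2)·sin(x)/π - π·sin(2·x) + (-8 + 18·π^2)·sin(3·x)/(27·π) - π·sin(4·x)/2 + (-8 + 50·π^2)·sin(5·x)/(125·π) - π·sin(6·x)/3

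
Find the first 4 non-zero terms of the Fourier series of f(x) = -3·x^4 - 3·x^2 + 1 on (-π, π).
(-132 + 24·π^2)·cos(x) + (6 - 6·π^2)·cos(2·x) + (-4/9 + 8·π^2/3)·cos(3·x) - 3·π^4/5 - π^2 + 1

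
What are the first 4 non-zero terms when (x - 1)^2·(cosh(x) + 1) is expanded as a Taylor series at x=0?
-x^3 + 5·x^2/2 - 4·x + 2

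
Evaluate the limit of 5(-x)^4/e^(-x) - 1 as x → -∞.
The quotient is an ∞/∞ indeterminate form as x → -∞.
Compare growth rates of the dominant terms (exponentials ≫ polynomials ≫ logarithms), or apply L'Hôpital's rule; the quotient → 0.
Adding the constant: 0 - 1 = -1. Limit = -1.

Final answer: -1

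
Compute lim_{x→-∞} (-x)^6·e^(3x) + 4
The product is a 0·∞ indeterminate form at x → -∞.
Rewrite the product as (-x)^6 / e^(-3x) (an ∞/∞ form) and apply L'Hôpital, or use the standard hierarchy e^(3|x|) ≫ |(-x)^6| as x → -∞.
The indeterminate product → 0, so the limit = 4.

Final answer: 4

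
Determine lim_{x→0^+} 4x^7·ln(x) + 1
The product is a 0·∞ indeterminate form at x → 0⁺.
Rewrite the product as 4·ln(x) / x^(-7) and apply L'Hôpital, or use the standard hierarchy x^(-7) ≫ |ln x| as x → 0⁺.
The indeterminate product → 0, so the limit = 1.

Final answer: 1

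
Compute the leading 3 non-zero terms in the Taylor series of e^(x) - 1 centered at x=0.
x^3/6 + x^2/2 + x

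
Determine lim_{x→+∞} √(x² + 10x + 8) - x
This is an ∞ − ∞ indeterminate form.
Multiply and divide by the conjugate √(x²+10x + 8) + x; the x² terms cancel, leaving (10x + 8)/(√(x²+10x + 8)+x) → 10/2 = 5.
Limit = 5.

Final answer: 5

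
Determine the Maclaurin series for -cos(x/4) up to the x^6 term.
x^6/2949120 - x^4/6144 + x^2/32 - 1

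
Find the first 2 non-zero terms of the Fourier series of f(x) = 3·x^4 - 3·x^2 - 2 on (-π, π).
(156 - 24·π^2)·cos(x) - π^2 - 2 + 3·π^4/5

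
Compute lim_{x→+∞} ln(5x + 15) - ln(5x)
This is an ∞ − ∞ indeterminate form.
Combine the logarithms: ln(5x+15) − ln(5x) = ln((5x+15)/(5x)) = ln(1 + 15/(5x)) → ln(1) = 0.
Limit = 0.

Final answer: 0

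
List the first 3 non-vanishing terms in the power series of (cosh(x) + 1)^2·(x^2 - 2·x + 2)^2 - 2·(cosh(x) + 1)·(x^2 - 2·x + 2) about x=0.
34·x^2 - 24·x + 8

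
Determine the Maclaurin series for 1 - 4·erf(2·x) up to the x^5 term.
-128·x^5/(5·√(π)) + 64·x^3/(3·√(π)) - 16·x/√(π) + 1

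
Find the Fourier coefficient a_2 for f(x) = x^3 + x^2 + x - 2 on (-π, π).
a_2 = (1/π) ∫_{-π}^{π} f(x)·cos(2x) dx.
Evaluate the integral (use parity and integration by parts as needed): a_2 = 1.

Final answer: 1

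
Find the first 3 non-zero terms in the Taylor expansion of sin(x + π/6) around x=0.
-x^2/4 + √(3)·x/2 + 1/2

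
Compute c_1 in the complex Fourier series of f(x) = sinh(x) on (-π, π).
Compute the real Fourier coefficients first: a_1 = 0, b_1 = sinh(π)/π.
Then c_1 = (a_1 − i·b_1)/2 = -i·sinh(π)/(2·π).

Final answer: -i·sinh(π)/(2·π)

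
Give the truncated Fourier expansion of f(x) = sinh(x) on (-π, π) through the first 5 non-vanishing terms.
sin(x)·sinh(π)/π - 4·sin(2·x)·sinh(π)/(5·π) + 3·sin(3·x)·sinh(π)/(5·π) - 8·sin(4·x)·sinh(π)/(17·π) + 5·sin(5·x)·sinh(π)/(13·π)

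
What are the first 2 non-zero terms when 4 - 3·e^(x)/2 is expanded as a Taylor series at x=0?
5/2 - 3·x/2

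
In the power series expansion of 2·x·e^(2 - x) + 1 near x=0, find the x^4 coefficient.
Expand to order 4: 2·x·e^(2 - x) + 1 = -x^4·e^(2)/3 + x^3·e^(2) - 2·x^2·e^(2) + 2·x·e^(2) + 1 + O(x^5).
The coefficient of x^4 is -e^(2)/3.

Final answer: -e^(2)/3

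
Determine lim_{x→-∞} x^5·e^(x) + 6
The product is a 0·∞ indeterminate form at x → -∞.
Rewrite the product as x^5 / e^(-x) (an ∞/∞ form) and apply L'Hôpital, or use the standard hierarchy e^(|x|) ≫ |x^5| as x → -∞.
The indeterminate product → 0, so the limit = 6.

Final answer: 6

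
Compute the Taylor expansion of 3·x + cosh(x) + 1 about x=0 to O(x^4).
x^2/2 + 3·x + 2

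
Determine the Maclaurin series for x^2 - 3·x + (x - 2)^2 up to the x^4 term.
2·x^2 - 7·x + 4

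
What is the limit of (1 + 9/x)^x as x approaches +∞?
As x → +∞: this is the defining limit (1 + 9/x)^x → e^9.
Limit = e^(9).

Final answer: e^(9)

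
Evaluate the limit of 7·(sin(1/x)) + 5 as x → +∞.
Evaluate the dominant behaviour as x → +∞; each term tends to a finite value or vanishes.
Limit = 5.

Final answer: 5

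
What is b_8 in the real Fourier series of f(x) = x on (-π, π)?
b_8 = (1/π) ∫_{-π}^{π} f(x)·sin(8x) dx.
Evaluate the integral (use parity and integration by parts as needed): b_8 = -1/4.

Final answer: -1/4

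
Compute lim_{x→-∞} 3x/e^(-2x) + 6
The quotient is an ∞/∞ indeterminate form as x → -∞.
Compare growth rates of the dominant terms (exponentials ≫ polynomials ≫ logarithms), or apply L'Hôpital's rule; the quotient → 0.
Adding the constant: 0 + 6 = 6. Limit = 6.

Final answer: 6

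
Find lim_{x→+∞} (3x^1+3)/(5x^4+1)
This is an ∞/∞ indeterminate form as x → +∞.
Divide numerator and denominator by x^4 and let the lower-order terms vanish; the numerator's degree 1 is below the denominator's degree 4, so the quotient → 0.
Limit = 0.

Final answer: 0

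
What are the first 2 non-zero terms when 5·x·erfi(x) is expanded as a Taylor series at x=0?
10·x^4/(3·√(π)) + 10·x^2/√(π)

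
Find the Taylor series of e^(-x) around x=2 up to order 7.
e^(-2) - e^(-2)·(x - 2) + e^(-2)·(x - 2)^2/2 - e^(-2)·(x - 2)^3/6 + e^(-2)·(x - 2)^4/24 - e^(-2)·(x - 2)^5/120 + e^(-2)·(x - 2)^6/720 - e^(-2)·(x - 2)^7/5040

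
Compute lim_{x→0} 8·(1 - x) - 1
Direct substitution at x = 0 gives 7.

Final answer: 7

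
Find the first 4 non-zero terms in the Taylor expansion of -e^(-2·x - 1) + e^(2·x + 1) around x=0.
x^3·(4·e^(-1)/3 + 4·e/3) + x^2·(-2·e^(-1) + 2·e) + x·(2·e^(-1) + 2·e) - e^(-1) + e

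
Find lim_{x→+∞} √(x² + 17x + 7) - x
This is an ∞ − ∞ indeterminate form.
Multiply and divide by the conjugate √(x²+17x + 7) + x; the x² terms cancel, leaving (17x + 7)/(√(x²+17x + 7)+x) → 17/2.
Limit = 17/2.

Final answer: 17/2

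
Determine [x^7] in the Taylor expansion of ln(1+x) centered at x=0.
Expand to order 7: ln(1+x) = x^7/7 - x^6/6 + x^5/5 - x^4/4 + x^3/3 - x^2/2 + x + O(x^8).
The coefficient of x^7 is 1/7.

Final answer: 1/7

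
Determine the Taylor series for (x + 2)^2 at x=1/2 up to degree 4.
25/4 + 5·(x - 1/2) + (x - 1/2)^2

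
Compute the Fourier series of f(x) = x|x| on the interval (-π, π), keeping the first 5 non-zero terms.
(-8 + 2·π^2)·sin(x)/π - π·sin(2·x) + (-8 + 18·π^2)·sin(3·x)/(27·π) - π·sin(4·x)/2 + (-8 + 50·π^2)·sin(5·x)/(125·π)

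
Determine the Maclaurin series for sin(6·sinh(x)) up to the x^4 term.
-35·x^3 + 6·x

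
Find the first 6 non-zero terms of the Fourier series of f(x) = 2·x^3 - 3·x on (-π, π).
(-30 + 4·π^2)·sin(x) + (6 - 2·π^2)·sin(2·x) + (-26/9 + 4·π^2/3)·sin(3·x) + (15/8 - π^2)·sin(4·x) + (-174/125 + 4·π^2/5)·sin(5·x) + (10/9 - 2·π^2/3)·sin(6·x)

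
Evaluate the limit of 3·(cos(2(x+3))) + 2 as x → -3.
Direct substitution at x = -3 gives 5.

Final answer: 5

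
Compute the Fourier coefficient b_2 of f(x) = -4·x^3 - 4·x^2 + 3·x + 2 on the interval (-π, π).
b_2 = (1/π) ∫_{-π}^{π} f(x)·sin(2x) dx.
Evaluate the integral (use parity and integration by parts as needed): b_2 = -9 + 4·π^2.

Final answer: -9 + 4·π^2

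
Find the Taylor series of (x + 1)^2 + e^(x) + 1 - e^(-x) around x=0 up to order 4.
x^3/3 + x^2 + 4·x + 2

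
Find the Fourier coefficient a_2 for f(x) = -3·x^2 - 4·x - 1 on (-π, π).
a_2 = (1/π) ∫_{-π}^{π} f(x)·cos(2x) dx.
Evaluate the integral (use parity and integration by parts as needed): a_2 = -3.

Final answer: -3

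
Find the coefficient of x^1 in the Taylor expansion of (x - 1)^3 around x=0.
Expand to order 1: (x - 1)^3 = 3·x - 1 + O(x^2).
The coefficient of x^1 is 3.

Final answer: 3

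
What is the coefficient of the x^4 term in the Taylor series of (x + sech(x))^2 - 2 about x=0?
Expand to order 4: (x + sech(x))^2 - 2 = 2·x^4/3 - x^3 + 2·x - 1 + O(x^5).
The coefficient of x^4 is 2/3.

Final answer: 2/3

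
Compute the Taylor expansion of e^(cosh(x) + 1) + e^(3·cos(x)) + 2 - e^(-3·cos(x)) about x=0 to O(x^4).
x^2·(-3·e^(3)/2 - 3·e^(-3)/2 + e^(2)/2) - e^(-3) + 2 + e^(2) + e^(3)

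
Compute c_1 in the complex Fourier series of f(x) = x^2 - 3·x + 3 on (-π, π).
Compute the real Fourier coefficients first: a_1 = -4, b_1 = -6.
Then c_1 = (a_1 − i·b_1)/2 = -2 + 3·i.

Final answer: -2 + 3·i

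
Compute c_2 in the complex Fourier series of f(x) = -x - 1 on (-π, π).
Compute the real Fourier coefficients first: a_2 = 0, b_2 = 1.
Then c_2 = (a_2 − i·b_2)/2 = -i/2.

Final answer: -i/2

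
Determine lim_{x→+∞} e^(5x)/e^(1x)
This is an ∞/∞ indeterminate form as x → +∞.
Rewrite e^(5x)/e^(1x) = e^((5−1)x) = e^(4x); the exponent coefficient is 4 > 0 so e^(4x) → ∞.
Limit = ∞.

Final answer: ∞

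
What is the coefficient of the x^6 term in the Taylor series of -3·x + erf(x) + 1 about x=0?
Expand to order 6: -3·x + erf(x) + 1 = x^5/(5·√(π)) - 2·x^3/(3·√(π)) + x·(-3 + 2/√(π)) + 1 + O(x^7).
The coefficient of x^6 is 0.

Final answer: 0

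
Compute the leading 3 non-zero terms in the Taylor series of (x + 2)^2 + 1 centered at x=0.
x^2 + 4·x + 5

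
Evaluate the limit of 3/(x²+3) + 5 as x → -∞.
Evaluate the dominant behaviour as x → -∞; each term tends to a finite value or vanishes.
Limit = 5.

Final answer: 5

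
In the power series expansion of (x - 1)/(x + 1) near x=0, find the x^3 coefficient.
Expand to order 3: (x - 1)/(x + 1) = 2·x^3 - 2·x^2 + 2·x - 1 + O(x^4).
The coefficient of x^3 is 2.

Final answer: 2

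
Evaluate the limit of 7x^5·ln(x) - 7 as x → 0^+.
The product is a 0·∞ indeterminate form at x → 0⁺.
Rewrite the product as 7·ln(x) / x^(-5) and apply L'Hôpital, or use the standard hierarchy x^(-5) ≫ |ln x| as x → 0⁺.
The indeterminate product → 0, so the limit = -7.

Final answer: -7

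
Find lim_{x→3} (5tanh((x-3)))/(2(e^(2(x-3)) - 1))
Both numerator and denominator → 0 as x → 3; this is a 0/0 indeterminate form.
Expand each to leading order near x = 3: numerator ~ 5·(x - 3), denominator ~ 4·(x - 3).
The limit of the ratio is 5/4.

Final answer: 5/4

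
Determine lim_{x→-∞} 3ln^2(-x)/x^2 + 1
The quotient is an ∞/∞ indeterminate form as x → -∞.
Compare growth rates of the dominant terms (exponentials ≫ polynomials ≫ logarithms), or apply L'Hôpital's rule; the quotient → 0.
Adding the constant: 0 + 1 = 1. Limit = 1.

Final answer: 1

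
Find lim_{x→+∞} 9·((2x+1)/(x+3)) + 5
Evaluate the dominant behaviour as x → +∞; each term tends to a finite value or vanishes.
Limit = 23.

Final answer: 23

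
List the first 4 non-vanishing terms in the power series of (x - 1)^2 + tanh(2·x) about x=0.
64·x^5/15 - 8·x^3/3 + x^2 + 1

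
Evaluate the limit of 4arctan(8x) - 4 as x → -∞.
Evaluate the dominant behaviour as x → -∞; each term tends to a finite value or vanishes.
Limit = -2·π - 4.

Final answer: -2·π - 4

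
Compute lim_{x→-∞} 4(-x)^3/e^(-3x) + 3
The quotient is an ∞/∞ indeterminate form as x → -∞.
Compare growth rates of the dominant terms (exponentials ≫ polynomials ≫ logarithms), or apply L'Hôpital's rule; the quotient → 0.
Adding the constant: 0 + 3 = 3. Limit = 3.

Final answer: 3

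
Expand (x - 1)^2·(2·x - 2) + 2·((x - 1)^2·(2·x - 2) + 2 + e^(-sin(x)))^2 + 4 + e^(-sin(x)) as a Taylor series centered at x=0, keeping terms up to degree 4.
799·x^4/8 - 100·x^3 + 45·x^2/2 + 25·x + 5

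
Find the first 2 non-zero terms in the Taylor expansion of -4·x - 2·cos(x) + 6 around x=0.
4 - 4·x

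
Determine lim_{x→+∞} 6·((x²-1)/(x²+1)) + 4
Evaluate the dominant behaviour as x → +∞; each term tends to a finite value or vanishes.
Limit = 10.

Final answer: 10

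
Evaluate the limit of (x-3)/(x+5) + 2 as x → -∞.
Evaluate the dominant behaviour as x → -∞; each term tends to a finite value or vanishes.
Limit = 3.

Final answer: 3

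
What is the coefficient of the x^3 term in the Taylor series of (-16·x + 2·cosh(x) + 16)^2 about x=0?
Expand to order 3: (-16·x + 2·cosh(x) + 16)^2 = -32·x^3 + 292·x^2 - 576·x + 324 + O(x^4).
The coefficient of x^3 is -32.

Final answer: -32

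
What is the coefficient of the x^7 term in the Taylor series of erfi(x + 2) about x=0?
Expand to order 7: erfi(x + 2) = 1847·x^7·e^(4)/(315·√(π)) + 106·x^6·e^(4)/(15·√(π)) + 23·x^5·e^(4)/(3·√(π)) + 22·x^4·e^(4)/(3·√(π)) + 6·x^3·e^(4)/√(π) + 4·x^2·e^(4)/√(π) + 2·x·e^(4)/√(π) + erfi(2) + O(x^8).
The coefficient of x^7 is 1847·e^(4)/(315·√(π)).

Final answer: 1847·e^(4)/(315·√(π))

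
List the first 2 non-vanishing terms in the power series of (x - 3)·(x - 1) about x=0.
3 - 4·x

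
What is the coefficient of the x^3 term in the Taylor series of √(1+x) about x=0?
Expand to order 3: √(1+x) = x^3/16 - x^2/8 + x/2 + 1 + O(x^4).
The coefficient of x^3 is 1/16.

Final answer: 1/16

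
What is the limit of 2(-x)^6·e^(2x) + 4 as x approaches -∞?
The product is a 0·∞ indeterminate form at x → -∞.
Rewrite the product as 2(-x)^6 / e^(-2x) (an ∞/∞ form) and apply L'Hôpital, or use the standard hierarchy e^(2|x|) ≫ |(-x)^6| as x → -∞.
The indeterminate product → 0, so the limit = 4.

Final answer: 4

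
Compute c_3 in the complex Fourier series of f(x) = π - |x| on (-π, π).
Compute the real Fourier coefficients first: a_3 = 4/(9·π), b_3 = 0.
Then c_3 = (a_3 − i·b_3)/2 = 2/(9·π).

Final answer: 2/(9·π)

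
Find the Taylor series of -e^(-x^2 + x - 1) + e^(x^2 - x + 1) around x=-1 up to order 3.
(-1 + e^(6))·e^(-3) + (-3·e^(6) - 3)·e^(-3)·(x + 1) + (-7 + 11·e^(6))·e^(-3)·(x + 1)^2/2 + (-15·e^(6) - 3)·e^(-3)·(x + 1)^3/2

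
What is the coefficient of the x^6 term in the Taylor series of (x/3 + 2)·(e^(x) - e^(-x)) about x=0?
Expand to order 6: (x/3 + 2)·(e^(x) - e^(-x)) = x^6/180 + x^5/30 + x^4/9 + 2·x^3/3 + 2·x^2/3 + 4·x + O(x^7).
The coefficient of x^6 is 1/180.

Final answer: 1/180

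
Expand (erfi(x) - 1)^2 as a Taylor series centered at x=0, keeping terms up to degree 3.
-4·x^3/(3·√(π)) + 4·x^2/π - 4·x/√(π) + 1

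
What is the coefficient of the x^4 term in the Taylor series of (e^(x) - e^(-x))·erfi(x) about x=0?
Expand to order 4: (e^(x) - e^(-x))·erfi(x) = 2·x^4/√(π) + 4·x^2/√(π) + O(x^5).
The coefficient of x^4 is 2/√(π).

Final answer: 2/√(π)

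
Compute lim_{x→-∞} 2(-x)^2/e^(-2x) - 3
The quotient is an ∞/∞ indeterminate form as x → -∞.
Compare growth rates of the dominant terms (exponentials ≫ polynomials ≫ logarithms), or apply L'Hôpital's rule; the quotient → 0.
Adding the constant: 0 - 3 = -3. Limit = -3.

Final answer: -3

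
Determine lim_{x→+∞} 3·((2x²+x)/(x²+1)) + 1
Evaluate the dominant behaviour as x → +∞; each term tends to a finite value or vanishes.
Limit = 7.

Final answer: 7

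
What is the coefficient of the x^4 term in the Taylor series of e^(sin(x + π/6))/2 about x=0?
Expand to order 4: e^(sin(x + π/6))/2 = -55·x^4·e^(1/2)/768 - 7·√(3)·x^3·e^(1/2)/96 + x^2·e^(1/2)/16 + √(3)·x·e^(1/2)/4 + e^(1/2)/2 + O(x^5).
The coefficient of x^4 is -55·e^(1/2)/768.

Final answer: -55·e^(1/2)/768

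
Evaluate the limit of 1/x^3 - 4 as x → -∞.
Evaluate the dominant behaviour as x → -∞; each term tends to a finite value or vanishes.
Limit = -4.

Final answer: -4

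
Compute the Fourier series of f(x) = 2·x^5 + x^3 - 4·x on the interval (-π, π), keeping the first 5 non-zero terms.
(-78·π^2 + 4·π^4 + 460)·sin(x) + (-2·π^4 - 19/2 + 9·π^2)·sin(2·x) + (-62·π^2/27 - 92/81 + 4·π^4/3)·sin(3·x) + (-π^4 + 55/32 + 3·π^2/4)·sin(4·x) + (-6·π^2/25 - 964/625 + 4·π^4/5)·sin(5·x)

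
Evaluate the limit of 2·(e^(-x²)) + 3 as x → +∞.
Evaluate the dominant behaviour as x → +∞; each term tends to a finite value or vanishes.
Limit = 3.

Final answer: 3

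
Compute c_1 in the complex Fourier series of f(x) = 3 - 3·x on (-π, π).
Compute the real Fourier coefficients first: a_1 = 0, b_1 = -6.
Then c_1 = (a_1 − i·b_1)/2 = 3·i.

Final answer: 3·i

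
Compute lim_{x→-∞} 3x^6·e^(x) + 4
The product is a 0·∞ indeterminate form at x → -∞.
Rewrite the product as 3x^6 / e^(-x) (an ∞/∞ form) and apply L'Hôpital, or use the standard hierarchy e^(|x|) ≫ |x^6| as x → -∞.
The indeterminate product → 0, so the limit = 4.

Final answer: 4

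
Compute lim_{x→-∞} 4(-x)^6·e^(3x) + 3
The product is a 0·∞ indeterminate form at x → -∞.
Rewrite the product as 4(-x)^6 / e^(-3x) (an ∞/∞ form) and apply L'Hôpital, or use the standard hierarchy e^(3|x|) ≫ |(-x)^6| as x → -∞.
The indeterminate product → 0, so the limit = 3.

Final answer: 3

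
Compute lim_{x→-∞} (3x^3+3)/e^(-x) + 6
The quotient is an ∞/∞ indeterminate form as x → -∞.
Compare growth rates of the dominant terms (exponentials ≫ polynomials ≫ logarithms), or apply L'Hôpital's rule; the quotient → 0.
Adding the constant: 0 + 6 = 6. Limit = 6.

Final answer: 6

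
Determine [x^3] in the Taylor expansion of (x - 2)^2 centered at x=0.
Expand to order 3: (x - 2)^2 = x^2 - 4·x + 4 + O(x^4).
The coefficient of x^3 is 0.

Final answer: 0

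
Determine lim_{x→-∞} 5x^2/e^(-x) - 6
The quotient is an ∞/∞ indeterminate form as x → -∞.
Compare growth rates of the dominant terms (exponentials ≫ polynomials ≫ logarithms), or apply L'Hôpital's rule; the quotient → 0.
Adding the constant: 0 - 6 = -6. Limit = -6.

Final answer: -6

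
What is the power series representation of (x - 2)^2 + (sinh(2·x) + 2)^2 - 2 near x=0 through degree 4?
16·x^4/3 + 16·x^3/3 + 5·x^2 + 4·x + 6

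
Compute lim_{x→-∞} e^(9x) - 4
Evaluate the dominant behaviour as x → -∞; each term tends to a finite value or vanishes.
Limit = -4.

Final answer: -4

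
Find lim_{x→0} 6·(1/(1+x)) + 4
Direct substitution at x = 0 gives 10.

Final answer: 10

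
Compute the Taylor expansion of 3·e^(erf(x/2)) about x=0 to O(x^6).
x^5·(-1/(8·π^(3/2)) + 1/(40·π^(5/2)) + 3/(160·√(π))) + x^4·(-1/(4·π) + 1/(8·π^2)) + x^3·(-1/(4·√(π)) + 1/(2·π^(3/2))) + 3·x^2/(2·π) + 3·x/√(π) + 3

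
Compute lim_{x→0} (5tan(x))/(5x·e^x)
Both numerator and denominator → 0 as x → 0; this is a 0/0 indeterminate form.
Expand each to leading order near x = 0: numerator ~ 5·x, denominator ~ 5·x.
The limit of the ratio is 1.

Final answer: 1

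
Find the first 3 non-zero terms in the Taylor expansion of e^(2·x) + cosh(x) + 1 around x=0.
5·x^2/2 + 2·x + 3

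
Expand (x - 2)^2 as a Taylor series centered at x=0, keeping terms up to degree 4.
x^2 - 4·x + 4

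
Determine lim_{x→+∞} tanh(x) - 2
Evaluate the dominant behaviour as x → +∞; each term tends to a finite value or vanishes.
Limit = -1.

Final answer: -1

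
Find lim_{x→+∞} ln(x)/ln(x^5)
This is an ∞/∞ indeterminate form as x → +∞.
Write ln(x^5) = 5·ln(x), reducing the quotient to 1/5.
Limit = 1/5.

Final answer: 1/5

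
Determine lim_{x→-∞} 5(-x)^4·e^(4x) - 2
The product is a 0·∞ indeterminate form at x → -∞.
Rewrite the product as 5(-x)^4 / e^(-4x) (an ∞/∞ form) and apply L'Hôpital, or use the standard hierarchy e^(4|x|) ≫ |(-x)^4| as x → -∞.
The indeterminate product → 0, so the limit = -2.

Final answer: -2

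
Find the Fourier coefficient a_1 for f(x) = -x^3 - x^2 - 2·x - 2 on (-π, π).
a_1 = (1/π) ∫_{-π}^{π} f(x)·cos(1x) dx.
Evaluate the integral (use parity and integration by parts as needed): a_1 = 4.

Final answer: 4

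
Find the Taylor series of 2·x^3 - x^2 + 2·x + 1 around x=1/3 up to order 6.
44/27 + 2·(x - 1/3) + (x - 1/3)^2 + 2·(x - 1/3)^3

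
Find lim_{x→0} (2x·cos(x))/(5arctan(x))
Both numerator and denominator → 0 as x → 0; this is a 0/0 indeterminate form.
Expand each to leading order near x = 0: numerator ~ 2·x, denominator ~ 5·x.
The limit of the ratio is 2/5.

Final answer: 2/5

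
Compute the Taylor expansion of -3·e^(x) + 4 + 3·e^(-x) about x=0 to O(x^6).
-x^5/20 - x^3 - 6·x + 4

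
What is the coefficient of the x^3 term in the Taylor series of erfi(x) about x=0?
Expand to order 3: erfi(x) = 2·x^3/(3·√(π)) + 2·x/√(π) + O(x^4).
The coefficient of x^3 is 2/(3·√(π)).

Final answer: 2/(3·√(π))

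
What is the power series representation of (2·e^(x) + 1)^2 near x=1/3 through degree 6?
1 + 4·e^(1/3) + 4·e^(2/3) + (4·e^(1/3) + 8·e^(2/3))·(x - 1/3) + (2·e^(1/3) + 20·e^(2/3) + 72·e + 64·e^(5/3) + 112·e^(4/3))·(x - 1/3)^2/(1 + 6·e^(1/3) + 8·e + 12·e^(2/3)) + (2·e^(1/3) + 28·e^(2/3) + 120·e + 128·e^(5/3) + 208·e^(4/3))·(x - 1/3)^3/(3 + 18·e^(1/3) + 24·e + 36·e^(2/3)) + (e^(1/3) + 22·e^(2/3) + 108·e + 128·e^(5/3) + 200·e^(4/3))·(x - 1/3)^4/(6 + 36·e^(1/3) + 48·e + 72·e^(2/3)) + (e^(1/3) + 38·e^(2/3) + 204·e + 256·e^(5/3) + 392·e^(4/3))·(x - 1/3)^5/(30 + 180·e^(1/3) + 240·e + 360·e^(2/3)) + (e^(1/3) + 70·e^(2/3) + 396·e + 512·e^(5/3) + 776·e^(4/3))·(x - 1/3)^6/(180 + 1080·e^(1/3) + 1440·e + 2160·e^(2/3))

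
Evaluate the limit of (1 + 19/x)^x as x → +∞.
As x → +∞: this is the defining limit (1 + 19/x)^x → e^19.
Limit = e^(19).

Final answer: e^(19)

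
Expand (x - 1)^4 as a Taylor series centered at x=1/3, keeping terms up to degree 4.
16/81 - 32·(x - 1/3)/27 + 8·(x - 1/3)^2/3 - 8·(x - 1/3)^3/3 + (x - 1/3)^4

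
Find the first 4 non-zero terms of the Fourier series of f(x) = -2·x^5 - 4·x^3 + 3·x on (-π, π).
(-426 - 4·π^4 + 72·π^2)·sin(x) + (-6·π^2 + 6 + 2·π^4)·sin(2·x) + (-4·π^4/3 + 146/81 + 8·π^2/27)·sin(3·x) + (-57/32 + 3·π^2/4 + π^4)·sin(4·x)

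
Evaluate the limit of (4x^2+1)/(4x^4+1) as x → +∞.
This is an ∞/∞ indeterminate form as x → +∞.
Divide numerator and denominator by x^4 and let the lower-order terms vanish; the numerator's degree 2 is below the denominator's degree 4, so the quotient → 0.
Limit = 0.

Final answer: 0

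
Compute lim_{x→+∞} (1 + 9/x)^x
As x → +∞: this is the defining limit (1 + 9/x)^x → e^9.
Limit = e^(9).

Final answer: e^(9)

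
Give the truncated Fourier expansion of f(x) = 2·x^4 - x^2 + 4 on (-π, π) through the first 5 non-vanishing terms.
(100 - 16·π^2)·cos(x) + (-7 + 4·π^2)·cos(2·x) + (44/27 - 16·π^2/9)·cos(3·x) + (-5/8 + π^2)·cos(4·x) - π^2/3 + 4 + 2·π^4/5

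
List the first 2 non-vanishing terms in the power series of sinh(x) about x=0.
x^3/6 + x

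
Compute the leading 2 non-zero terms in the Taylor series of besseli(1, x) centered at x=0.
x^3/16 + x/2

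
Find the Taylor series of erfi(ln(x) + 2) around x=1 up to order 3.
erfi(2) + 2·e^(4)·(x - 1)/√(π) + 3·e^(4)·(x - 1)^2/√(π) + 8·e^(4)·(x - 1)^3/(3·√(π))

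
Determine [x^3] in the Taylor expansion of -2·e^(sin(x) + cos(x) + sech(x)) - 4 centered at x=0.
Expand to order 3: -2·e^(sin(x) + cos(x) + sech(x)) - 4 = 2·x^3·e^(2) + x^2·e^(2) - 2·x·e^(2) - 2·e^(2) - 4 + O(x^4).
The coefficient of x^3 is 2·e^(2).

Final answer: 2·e^(2)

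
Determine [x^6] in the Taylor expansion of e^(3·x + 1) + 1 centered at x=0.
Expand to order 6: e^(3·x + 1) + 1 = 81·e·x^6/80 + 81·e·x^5/40 + 27·e·x^4/8 + 9·e·x^3/2 + 9·e·x^2/2 + 3·e·x + 1 + e + O(x^7).
The coefficient of x^6 is 81·e/80.

Final answer: 81·e/80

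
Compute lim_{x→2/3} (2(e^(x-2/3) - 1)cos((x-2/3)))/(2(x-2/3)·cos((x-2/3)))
Both numerator and denominator → 0 as x → 2/3; this is a 0/0 indeterminate form.
Expand each to leading order near x = 2/3: numerator ~ 2·(x - 2/3), denominator ~ 2·(x - 2/3).
The limit of the ratio is 1.

Final answer: 1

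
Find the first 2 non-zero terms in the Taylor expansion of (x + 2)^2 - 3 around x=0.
4·x + 1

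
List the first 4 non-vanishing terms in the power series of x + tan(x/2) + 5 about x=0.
x^5/240 + x^3/24 + 3·x/2 + 5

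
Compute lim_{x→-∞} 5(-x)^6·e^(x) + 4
The product is a 0·∞ indeterminate form at x → -∞.
Rewrite the product as 5(-x)^6 / e^(-x) (an ∞/∞ form) and apply L'Hôpital, or use the standard hierarchy e^(|x|) ≫ |(-x)^6| as x → -∞.
The indeterminate product → 0, so the limit = 4.

Final answer: 4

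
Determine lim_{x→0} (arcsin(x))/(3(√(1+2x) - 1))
Both numerator and denominator → 0 as x → 0; this is a 0/0 indeterminate form.
Expand each to leading order near x = 0: numerator ~ x, denominator ~ 3·x.
The limit of the ratio is 1/3.

Final answer: 1/3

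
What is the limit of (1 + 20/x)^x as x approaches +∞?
As x → +∞: this is the defining limit (1 + 20/x)^x → e^20.
Limit = e^(20).

Final answer: e^(20)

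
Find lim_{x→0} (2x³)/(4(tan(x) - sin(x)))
Both numerator and denominator → 0 as x → 0; this is a 0/0 indeterminate form.
Expand each to leading order near x = 0: numerator ~ 2·x^3, denominator ~ 2·x^3.
The limit of the ratio is 1.

Final answer: 1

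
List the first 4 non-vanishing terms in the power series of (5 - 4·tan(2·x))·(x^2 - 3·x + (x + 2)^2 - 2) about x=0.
-112·x^3/3 + 2·x^2 - 11·x + 10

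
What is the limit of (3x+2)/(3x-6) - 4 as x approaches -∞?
Evaluate the dominant behaviour as x → -∞; each term tends to a finite value or vanishes.
Limit = -3.

Final answer: -3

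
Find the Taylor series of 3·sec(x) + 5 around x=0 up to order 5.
5·x^4/8 + 3·x^2/2 + 8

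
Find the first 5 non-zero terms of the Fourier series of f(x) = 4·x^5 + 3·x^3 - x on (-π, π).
(-154·π^2 + 8·π^4 + 922)·sin(x) + (-4·π^4 - 49/2 + 17·π^2)·sin(2·x) + (-106·π^2/27 + 158/81 + 8·π^4/3)·sin(3·x) + (-2·π^4 + 1/8 + π^2)·sin(4·x) + (-2·π^2/25 - 238/625 + 8·π^4/5)·sin(5·x)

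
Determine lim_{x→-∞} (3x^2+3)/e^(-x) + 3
The quotient is an ∞/∞ indeterminate form as x → -∞.
Compare growth rates of the dominant terms (exponentials ≫ polynomials ≫ logarithms), or apply L'Hôpital's rule; the quotient → 0.
Adding the constant: 0 + 3 = 3. Limit = 3.

Final answer: 3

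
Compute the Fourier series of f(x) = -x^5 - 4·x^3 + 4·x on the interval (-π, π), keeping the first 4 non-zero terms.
(-2·π^4 - 184 + 32·π^2)·sin(x) + (-π^2 - 5/2 + π^4)·sin(2·x) + (-2·π^4/3 - 32·π^2/27 + 280/81)·sin(3·x) + (-161/64 + 11·π^2/8 + π^4/2)·sin(4·x)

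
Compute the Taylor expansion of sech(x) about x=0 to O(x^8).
-61·x^6/720 + 5·x^4/24 - x^2/2 + 1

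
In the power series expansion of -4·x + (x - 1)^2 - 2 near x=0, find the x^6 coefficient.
Expand to order 6: -4·x + (x - 1)^2 - 2 = x^2 - 6·x - 1 + O(x^7).
The coefficient of x^6 is 0.

Final answer: 0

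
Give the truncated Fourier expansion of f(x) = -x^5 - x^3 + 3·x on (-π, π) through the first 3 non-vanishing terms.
(-222 - 2·π^4 + 38·π^2)·sin(x) + (-4·π^2 + 3 + π^4)·sin(2·x) + (-2·π^4/3 + 118/81 + 22·π^2/27)·sin(3·x)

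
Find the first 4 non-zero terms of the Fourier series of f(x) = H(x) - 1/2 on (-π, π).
2·sin(x)/π + 2·sin(3·x)/(3·π) + 2·sin(5·x)/(5·π) + 2·sin(7·x)/(7·π)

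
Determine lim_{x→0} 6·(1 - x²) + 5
Direct substitution at x = 0 gives 11.

Final answer: 11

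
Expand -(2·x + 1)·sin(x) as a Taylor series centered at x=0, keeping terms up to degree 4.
x^4/3 + x^3/6 - 2·x^2 - x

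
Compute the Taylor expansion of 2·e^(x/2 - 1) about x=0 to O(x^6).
x^5·e^(-1)/1920 + x^4·e^(-1)/192 + x^3·e^(-1)/24 + x^2·e^(-1)/4 + x·e^(-1) + 2·e^(-1)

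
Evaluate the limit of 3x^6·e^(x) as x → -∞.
This is a 0·∞ indeterminate form at x → -∞.
Rewrite the product as 3x^6 / e^(-x) (an ∞/∞ form) and apply L'Hôpital, or use the standard hierarchy e^(|x|) ≫ |x^6| as x → -∞.
The indeterminate product → 0, so the limit = 0.

Final answer: 0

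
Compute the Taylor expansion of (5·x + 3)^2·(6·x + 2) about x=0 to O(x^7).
150·x^3 + 230·x^2 + 114·x + 18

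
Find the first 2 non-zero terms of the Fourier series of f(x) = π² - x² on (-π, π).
4·cos(x) + 2·π^2/3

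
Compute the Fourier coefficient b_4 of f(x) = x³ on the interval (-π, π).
b_4 = (1/π) ∫_{-π}^{π} f(x)·sin(4x) dx.
Evaluate the integral (use parity and integration by parts as needed): b_4 = 3/16 - π^2/2.

Final answer: 3/16 - π^2/2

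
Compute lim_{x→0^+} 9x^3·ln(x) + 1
The product is a 0·∞ indeterminate form at x → 0⁺.
Rewrite the product as 9·ln(x) / x^(-3) and apply L'Hôpital, or use the standard hierarchy x^(-3) ≫ |ln x| as x → 0⁺.
The indeterminate product → 0, so the limit = 1.

Final answer: 1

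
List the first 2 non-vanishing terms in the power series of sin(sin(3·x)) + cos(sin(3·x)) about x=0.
3·x + 1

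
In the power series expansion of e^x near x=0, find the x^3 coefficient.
Expand to order 3: e^x = x^3/6 + x^2/2 + x + 1 + O(x^4).
The coefficient of x^3 is 1/6.

Final answer: 1/6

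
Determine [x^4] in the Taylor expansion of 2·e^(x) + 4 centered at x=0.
Expand to order 4: 2·e^(x) + 4 = x^4/12 + x^3/3 + x^2 + 2·x + 6 + O(x^5).
The coefficient of x^4 is 1/12.

Final answer: 1/12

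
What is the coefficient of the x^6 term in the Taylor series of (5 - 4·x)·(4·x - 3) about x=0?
Expand to order 6: (5 - 4·x)·(4·x - 3) = -16·x^2 + 32·x - 15 + O(x^7).
The coefficient of x^6 is 0.

Final answer: 0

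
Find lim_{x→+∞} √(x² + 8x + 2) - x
This is an ∞ − ∞ indeterminate form.
Multiply and divide by the conjugate √(x²+8x + 2) + x; the x² terms cancel, leaving (8x + 2)/(√(x²+8x + 2)+x) → 8/2 = 4.
Limit = 4.

Final answer: 4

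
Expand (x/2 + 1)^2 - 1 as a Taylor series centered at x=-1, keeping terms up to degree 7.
-3/4 + (x + 1)/2 + (x + 1)^2/4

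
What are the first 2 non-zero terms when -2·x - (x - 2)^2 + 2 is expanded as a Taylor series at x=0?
2·x - 2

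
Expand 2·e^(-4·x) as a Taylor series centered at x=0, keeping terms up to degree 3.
-64·x^3/3 + 16·x^2 - 8·x + 2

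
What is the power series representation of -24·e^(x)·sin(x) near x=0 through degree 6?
4·x^6/15 + 4·x^5/5 - 8·x^3 - 24·x^2 - 24·x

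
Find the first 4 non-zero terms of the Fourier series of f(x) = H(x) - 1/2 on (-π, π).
2·sin(x)/π + 2·sin(3·x)/(3·π) + 2·sin(5·x)/(5·π) + 2·sin(7·x)/(7·π)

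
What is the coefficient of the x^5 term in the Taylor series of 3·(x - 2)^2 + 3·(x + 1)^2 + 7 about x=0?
Expand to order 5: 3·(x - 2)^2 + 3·(x + 1)^2 + 7 = 6·x^2 - 6·x + 22 + O(x^6).
The coefficient of x^5 is 0.

Final answer: 0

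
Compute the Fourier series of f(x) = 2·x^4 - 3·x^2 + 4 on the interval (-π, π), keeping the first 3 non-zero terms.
(108 - 16·π^2)·cos(x) + (-9 + 4·π^2)·cos(2·x) - π^2 + 4 + 2·π^4/5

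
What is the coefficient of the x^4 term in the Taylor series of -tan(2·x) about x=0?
Expand to order 4: -tan(2·x) = -8·x^3/3 - 2·x + O(x^5).
The coefficient of x^4 is 0.

Final answer: 0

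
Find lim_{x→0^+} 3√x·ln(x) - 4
The product is a 0·∞ indeterminate form at x → 0⁺.
Rewrite the product as 3·ln(x) / x^(-1/2) and apply L'Hôpital, or use the standard hierarchy x^(-1/2) ≫ |ln x| as x → 0⁺.
The indeterminate product → 0, so the limit = -4.

Final answer: -4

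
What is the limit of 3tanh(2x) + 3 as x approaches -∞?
Evaluate the dominant behaviour as x → -∞; each term tends to a finite value or vanishes.
Limit = 0.

Final answer: 0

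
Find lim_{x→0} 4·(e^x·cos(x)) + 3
Direct substitution at x = 0 gives 7.

Final answer: 7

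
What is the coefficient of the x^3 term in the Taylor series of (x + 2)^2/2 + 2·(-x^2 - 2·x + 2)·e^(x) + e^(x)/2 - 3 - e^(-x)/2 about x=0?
Expand to order 3: (x + 2)^2/2 + 2·(-x^2 - 2·x + 2)·e^(x) + e^(x)/2 - 3 - e^(-x)/2 = -19·x^3/6 - 7·x^2/2 + 3·x + 3 + O(x^4).
The coefficient of x^3 is -19/6.

Final answer: -19/6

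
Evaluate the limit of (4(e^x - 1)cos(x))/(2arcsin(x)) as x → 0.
Both numerator and denominator → 0 as x → 0; this is a 0/0 indeterminate form.
Expand each to leading order near x = 0: numerator ~ 4·x, denominator ~ 2·x.
The limit of the ratio is 2.

Final answer: 2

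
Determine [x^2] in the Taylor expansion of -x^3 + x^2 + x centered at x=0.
Expand to order 2: -x^3 + x^2 + x = x^2 + x + O(x^3).
The coefficient of x^2 is 1.

Final answer: 1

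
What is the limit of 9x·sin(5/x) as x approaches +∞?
As x → +∞: let u = 5/x → 0⁺; then 9·x·sin(5/x) = 9·5·sin(u)/u → 9·5·1 = 45.
Limit = 45.

Final answer: 45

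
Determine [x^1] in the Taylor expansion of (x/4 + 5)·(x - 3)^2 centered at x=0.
Expand to order 1: (x/4 + 5)·(x - 3)^2 = 45 - 111·x/4 + O(x^2).
The coefficient of x^1 is -111/4.

Final answer: -111/4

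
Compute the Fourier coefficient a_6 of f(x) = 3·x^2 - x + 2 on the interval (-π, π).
a_6 = (1/π) ∫_{-π}^{π} f(x)·cos(6x) dx.
Evaluate the integral (use parity and integration by parts as needed): a_6 = 1/3.

Final answer: 1/3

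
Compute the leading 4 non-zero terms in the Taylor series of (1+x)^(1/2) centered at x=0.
x^3/16 - x^2/8 + x/2 + 1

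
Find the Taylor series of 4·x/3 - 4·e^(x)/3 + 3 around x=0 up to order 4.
-x^4/18 - 2·x^3/9 - 2·x^2/3 + 5/3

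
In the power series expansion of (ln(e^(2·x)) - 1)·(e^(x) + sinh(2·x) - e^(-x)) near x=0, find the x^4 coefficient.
Expand to order 4: (ln(e^(2·x)) - 1)·(e^(x) + sinh(2·x) - e^(-x)) = 10·x^4/3 - 5·x^3/3 + 8·x^2 - 4·x + O(x^5).
The coefficient of x^4 is 10/3.

Final answer: 10/3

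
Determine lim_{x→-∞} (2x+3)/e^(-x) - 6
The quotient is an ∞/∞ indeterminate form as x → -∞.
Compare growth rates of the dominant terms (exponentials ≫ polynomials ≫ logarithms), or apply L'Hôpital's rule; the quotient → 0.
Adding the constant: 0 - 6 = -6. Limit = -6.

Final answer: -6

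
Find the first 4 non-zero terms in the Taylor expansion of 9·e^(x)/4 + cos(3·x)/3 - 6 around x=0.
3·x^3/8 - 3·x^2/8 + 9·x/4 - 41/12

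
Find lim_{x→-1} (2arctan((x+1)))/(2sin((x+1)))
Both numerator and denominator → 0 as x → -1; this is a 0/0 indeterminate form.
Expand each to leading order near x = -1: numerator ~ 2·(x + 1), denominator ~ 2·(x + 1).
The limit of the ratio is 1.

Final answer: 1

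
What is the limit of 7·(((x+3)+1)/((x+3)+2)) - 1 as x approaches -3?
Direct substitution at x = -3 gives 5/2.

Final answer: 5/2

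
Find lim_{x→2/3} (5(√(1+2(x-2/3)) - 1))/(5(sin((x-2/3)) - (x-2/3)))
Both numerator and denominator → 0 as x → 2/3; this is a 0/0 indeterminate form.
Expand each to leading order near x = 2/3: numerator ~ 5·(x - 2/3), denominator ~ -5·(x - 2/3)^3/6.
The limit of the ratio is -∞.

Final answer: -∞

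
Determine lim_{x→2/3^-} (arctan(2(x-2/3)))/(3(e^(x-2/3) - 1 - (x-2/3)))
Both numerator and denominator → 0 as x → 2/3^-; this is a 0/0 indeterminate form.
Expand each to leading order near x = 2/3: numerator ~ 2·(x - 2/3), denominator ~ 3·(x - 2/3)^2/2.
The limit of the ratio is -∞.

Final answer: -∞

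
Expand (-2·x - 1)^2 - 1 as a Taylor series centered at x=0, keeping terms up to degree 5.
4·x^2 + 4·x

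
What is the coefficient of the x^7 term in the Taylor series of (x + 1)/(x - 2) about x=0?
Expand to order 7: (x + 1)/(x - 2) = -3·x^7/256 - 3·x^6/128 - 3·x^5/64 - 3·x^4/32 - 3·x^3/16 - 3·x^2/8 - 3·x/4 - 1/2 + O(x^8).
The coefficient of x^7 is -3/256.

Final answer: -3/256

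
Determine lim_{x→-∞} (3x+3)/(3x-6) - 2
Evaluate the dominant behaviour as x → -∞; each term tends to a finite value or vanishes.
Limit = -1.

Final answer: -1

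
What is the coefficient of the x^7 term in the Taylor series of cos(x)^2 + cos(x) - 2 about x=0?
Expand to order 7: cos(x)^2 + cos(x) - 2 = -11·x^6/240 + 3·x^4/8 - 3·x^2/2 + O(x^8).
The coefficient of x^7 is 0.

Final answer: 0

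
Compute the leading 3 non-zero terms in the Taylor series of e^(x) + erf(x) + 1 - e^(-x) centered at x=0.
x^3·(1/3 - 2/(3·√(π))) + x·(2/√(π) + 2) + 1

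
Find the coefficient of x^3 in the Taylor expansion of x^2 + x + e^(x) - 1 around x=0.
Expand to order 3: x^2 + x + e^(x) - 1 = x^3/6 + 3·x^2/2 + 2·x + O(x^4).
The coefficient of x^3 is 1/6.

Final answer: 1/6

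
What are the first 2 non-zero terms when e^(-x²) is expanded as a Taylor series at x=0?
1 - x^2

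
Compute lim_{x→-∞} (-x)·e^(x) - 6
The product is a 0·∞ indeterminate form at x → -∞.
Rewrite the product as (-x) / e^(-x) (an ∞/∞ form) and apply L'Hôpital, or use the standard hierarchy e^(|x|) ≫ |(-x)| as x → -∞.
The indeterminate product → 0, so the limit = -6.

Final answer: -6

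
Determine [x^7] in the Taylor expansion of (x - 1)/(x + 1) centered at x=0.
Expand to order 7: (x - 1)/(x + 1) = 2·x^7 - 2·x^6 + 2·x^5 - 2·x^4 + 2·x^3 - 2·x^2 + 2·x - 1 + O(x^8).
The coefficient of x^7 is 2.

Final answer: 2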